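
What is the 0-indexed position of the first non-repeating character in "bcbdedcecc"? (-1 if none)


Input: bcbdedcecc
Character frequencies:
  'b': 2
  'c': 4
  'd': 2
  'e': 2
Scanning left to right for freq == 1:
  Position 0 ('b'): freq=2, skip
  Position 1 ('c'): freq=4, skip
  Position 2 ('b'): freq=2, skip
  Position 3 ('d'): freq=2, skip
  Position 4 ('e'): freq=2, skip
  Position 5 ('d'): freq=2, skip
  Position 6 ('c'): freq=4, skip
  Position 7 ('e'): freq=2, skip
  Position 8 ('c'): freq=4, skip
  Position 9 ('c'): freq=4, skip
  No unique character found => answer = -1

-1


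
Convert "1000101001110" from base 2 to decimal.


Input: "1000101001110" in base 2
Positional expansion:
  Digit '1' (value 1) x 2^12 = 4096
  Digit '0' (value 0) x 2^11 = 0
  Digit '0' (value 0) x 2^10 = 0
  Digit '0' (value 0) x 2^9 = 0
  Digit '1' (value 1) x 2^8 = 256
  Digit '0' (value 0) x 2^7 = 0
  Digit '1' (value 1) x 2^6 = 64
  Digit '0' (value 0) x 2^5 = 0
  Digit '0' (value 0) x 2^4 = 0
  Digit '1' (value 1) x 2^3 = 8
  Digit '1' (value 1) x 2^2 = 4
  Digit '1' (value 1) x 2^1 = 2
  Digit '0' (value 0) x 2^0 = 0
Sum = 4430

4430


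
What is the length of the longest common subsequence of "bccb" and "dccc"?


LCS of "bccb" and "dccc"
DP table:
           d    c    c    c
      0    0    0    0    0
  b   0    0    0    0    0
  c   0    0    1    1    1
  c   0    0    1    2    2
  b   0    0    1    2    2
LCS length = dp[4][4] = 2

2


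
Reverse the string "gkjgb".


Input: gkjgb
Reading characters right to left:
  Position 4: 'b'
  Position 3: 'g'
  Position 2: 'j'
  Position 1: 'k'
  Position 0: 'g'
Reversed: bgjkg

bgjkg


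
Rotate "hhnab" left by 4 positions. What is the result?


Input: "hhnab", rotate left by 4
First 4 characters: "hhna"
Remaining characters: "b"
Concatenate remaining + first: "b" + "hhna" = "bhhna"

bhhna


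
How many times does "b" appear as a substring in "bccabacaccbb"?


Searching for "b" in "bccabacaccbb"
Scanning each position:
  Position 0: "b" => MATCH
  Position 1: "c" => no
  Position 2: "c" => no
  Position 3: "a" => no
  Position 4: "b" => MATCH
  Position 5: "a" => no
  Position 6: "c" => no
  Position 7: "a" => no
  Position 8: "c" => no
  Position 9: "c" => no
  Position 10: "b" => MATCH
  Position 11: "b" => MATCH
Total occurrences: 4

4


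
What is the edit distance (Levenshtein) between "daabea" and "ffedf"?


Computing edit distance: "daabea" -> "ffedf"
DP table:
           f    f    e    d    f
      0    1    2    3    4    5
  d   1    1    2    3    3    4
  a   2    2    2    3    4    4
  a   3    3    3    3    4    5
  b   4    4    4    4    4    5
  e   5    5    5    4    5    5
  a   6    6    6    5    5    6
Edit distance = dp[6][5] = 6

6


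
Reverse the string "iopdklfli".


Input: iopdklfli
Reading characters right to left:
  Position 8: 'i'
  Position 7: 'l'
  Position 6: 'f'
  Position 5: 'l'
  Position 4: 'k'
  Position 3: 'd'
  Position 2: 'p'
  Position 1: 'o'
  Position 0: 'i'
Reversed: ilflkdpoi

ilflkdpoi


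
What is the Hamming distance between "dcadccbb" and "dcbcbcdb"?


Comparing "dcadccbb" and "dcbcbcdb" position by position:
  Position 0: 'd' vs 'd' => same
  Position 1: 'c' vs 'c' => same
  Position 2: 'a' vs 'b' => differ
  Position 3: 'd' vs 'c' => differ
  Position 4: 'c' vs 'b' => differ
  Position 5: 'c' vs 'c' => same
  Position 6: 'b' vs 'd' => differ
  Position 7: 'b' vs 'b' => same
Total differences (Hamming distance): 4

4


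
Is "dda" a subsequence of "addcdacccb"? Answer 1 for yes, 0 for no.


Check if "dda" is a subsequence of "addcdacccb"
Greedy scan:
  Position 0 ('a'): no match needed
  Position 1 ('d'): matches sub[0] = 'd'
  Position 2 ('d'): matches sub[1] = 'd'
  Position 3 ('c'): no match needed
  Position 4 ('d'): no match needed
  Position 5 ('a'): matches sub[2] = 'a'
  Position 6 ('c'): no match needed
  Position 7 ('c'): no match needed
  Position 8 ('c'): no match needed
  Position 9 ('b'): no match needed
All 3 characters matched => is a subsequence

1


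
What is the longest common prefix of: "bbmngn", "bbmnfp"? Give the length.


Words: bbmngn, bbmnfp
  Position 0: all 'b' => match
  Position 1: all 'b' => match
  Position 2: all 'm' => match
  Position 3: all 'n' => match
  Position 4: ('g', 'f') => mismatch, stop
LCP = "bbmn" (length 4)

4


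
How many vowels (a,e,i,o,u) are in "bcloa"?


Input: bcloa
Checking each character:
  'b' at position 0: consonant
  'c' at position 1: consonant
  'l' at position 2: consonant
  'o' at position 3: vowel (running total: 1)
  'a' at position 4: vowel (running total: 2)
Total vowels: 2

2


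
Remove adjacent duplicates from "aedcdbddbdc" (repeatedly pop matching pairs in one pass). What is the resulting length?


Input: aedcdbddbdc
Stack-based adjacent duplicate removal:
  Read 'a': push. Stack: a
  Read 'e': push. Stack: ae
  Read 'd': push. Stack: aed
  Read 'c': push. Stack: aedc
  Read 'd': push. Stack: aedcd
  Read 'b': push. Stack: aedcdb
  Read 'd': push. Stack: aedcdbd
  Read 'd': matches stack top 'd' => pop. Stack: aedcdb
  Read 'b': matches stack top 'b' => pop. Stack: aedcd
  Read 'd': matches stack top 'd' => pop. Stack: aedc
  Read 'c': matches stack top 'c' => pop. Stack: aed
Final stack: "aed" (length 3)

3


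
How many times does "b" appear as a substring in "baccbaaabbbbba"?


Searching for "b" in "baccbaaabbbbba"
Scanning each position:
  Position 0: "b" => MATCH
  Position 1: "a" => no
  Position 2: "c" => no
  Position 3: "c" => no
  Position 4: "b" => MATCH
  Position 5: "a" => no
  Position 6: "a" => no
  Position 7: "a" => no
  Position 8: "b" => MATCH
  Position 9: "b" => MATCH
  Position 10: "b" => MATCH
  Position 11: "b" => MATCH
  Position 12: "b" => MATCH
  Position 13: "a" => no
Total occurrences: 7

7


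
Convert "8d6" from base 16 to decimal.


Input: "8d6" in base 16
Positional expansion:
  Digit '8' (value 8) x 16^2 = 2048
  Digit 'd' (value 13) x 16^1 = 208
  Digit '6' (value 6) x 16^0 = 6
Sum = 2262

2262


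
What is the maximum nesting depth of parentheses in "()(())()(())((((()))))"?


Input: "()(())()(())((((()))))"
Tracking depth:
  Position 0 '(': depth becomes 1
  Position 1 ')': depth becomes 0
  Position 2 '(': depth becomes 1
  Position 3 '(': depth becomes 2
  Position 4 ')': depth becomes 1
  Position 5 ')': depth becomes 0
  Position 6 '(': depth becomes 1
  Position 7 ')': depth becomes 0
  Position 8 '(': depth becomes 1
  Position 9 '(': depth becomes 2
  Position 10 ')': depth becomes 1
  Position 11 ')': depth becomes 0
  Position 12 '(': depth becomes 1
  Position 13 '(': depth becomes 2
  Position 14 '(': depth becomes 3
  Position 15 '(': depth becomes 4
  Position 16 '(': depth becomes 5
  Position 17 ')': depth becomes 4
  Position 18 ')': depth becomes 3
  Position 19 ')': depth becomes 2
  Position 20 ')': depth becomes 1
  Position 21 ')': depth becomes 0
Maximum depth reached: 5

5


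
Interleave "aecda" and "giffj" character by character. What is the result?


Interleaving "aecda" and "giffj":
  Position 0: 'a' from first, 'g' from second => "ag"
  Position 1: 'e' from first, 'i' from second => "ei"
  Position 2: 'c' from first, 'f' from second => "cf"
  Position 3: 'd' from first, 'f' from second => "df"
  Position 4: 'a' from first, 'j' from second => "aj"
Result: ageicfdfaj

ageicfdfaj


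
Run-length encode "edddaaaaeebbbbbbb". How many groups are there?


Input: edddaaaaeebbbbbbb
Scanning for consecutive runs:
  Group 1: 'e' x 1 (positions 0-0)
  Group 2: 'd' x 3 (positions 1-3)
  Group 3: 'a' x 4 (positions 4-7)
  Group 4: 'e' x 2 (positions 8-9)
  Group 5: 'b' x 7 (positions 10-16)
Total groups: 5

5


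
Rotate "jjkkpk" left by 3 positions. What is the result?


Input: "jjkkpk", rotate left by 3
First 3 characters: "jjk"
Remaining characters: "kpk"
Concatenate remaining + first: "kpk" + "jjk" = "kpkjjk"

kpkjjk


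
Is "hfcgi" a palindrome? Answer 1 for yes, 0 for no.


Input: hfcgi
Reversed: igcfh
  Compare pos 0 ('h') with pos 4 ('i'): MISMATCH
  Compare pos 1 ('f') with pos 3 ('g'): MISMATCH
Result: not a palindrome

0


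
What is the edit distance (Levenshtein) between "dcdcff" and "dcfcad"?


Computing edit distance: "dcdcff" -> "dcfcad"
DP table:
           d    c    f    c    a    d
      0    1    2    3    4    5    6
  d   1    0    1    2    3    4    5
  c   2    1    0    1    2    3    4
  d   3    2    1    1    2    3    3
  c   4    3    2    2    1    2    3
  f   5    4    3    2    2    2    3
  f   6    5    4    3    3    3    3
Edit distance = dp[6][6] = 3

3


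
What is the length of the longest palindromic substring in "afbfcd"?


Input: "afbfcd"
Checking substrings for palindromes:
  [1:4] "fbf" (len 3) => palindrome
Longest palindromic substring: "fbf" with length 3

3


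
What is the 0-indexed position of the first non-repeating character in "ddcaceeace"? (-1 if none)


Input: ddcaceeace
Character frequencies:
  'a': 2
  'c': 3
  'd': 2
  'e': 3
Scanning left to right for freq == 1:
  Position 0 ('d'): freq=2, skip
  Position 1 ('d'): freq=2, skip
  Position 2 ('c'): freq=3, skip
  Position 3 ('a'): freq=2, skip
  Position 4 ('c'): freq=3, skip
  Position 5 ('e'): freq=3, skip
  Position 6 ('e'): freq=3, skip
  Position 7 ('a'): freq=2, skip
  Position 8 ('c'): freq=3, skip
  Position 9 ('e'): freq=3, skip
  No unique character found => answer = -1

-1


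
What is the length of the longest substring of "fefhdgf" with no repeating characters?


Input: "fefhdgf"
Sliding window (track last position of each char):
  Position 0 ('f'): window [0,0] length 1 -- new best
  Position 1 ('e'): window [0,1] length 2 -- new best
  Position 2 ('f'): repeat (last at 0), move window start to 1
  Position 2 ('f'): window [1,2] length 2
  Position 3 ('h'): window [1,3] length 3 -- new best
  Position 4 ('d'): window [1,4] length 4 -- new best
  Position 5 ('g'): window [1,5] length 5 -- new best
  Position 6 ('f'): repeat (last at 2), move window start to 3
  Position 6 ('f'): window [3,6] length 4
Longest substring with no repeats: "efhdg" with length 5

5


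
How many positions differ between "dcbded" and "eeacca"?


Comparing "dcbded" and "eeacca" position by position:
  Position 0: 'd' vs 'e' => DIFFER
  Position 1: 'c' vs 'e' => DIFFER
  Position 2: 'b' vs 'a' => DIFFER
  Position 3: 'd' vs 'c' => DIFFER
  Position 4: 'e' vs 'c' => DIFFER
  Position 5: 'd' vs 'a' => DIFFER
Positions that differ: 6

6


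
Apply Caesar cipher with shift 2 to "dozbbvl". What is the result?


Caesar cipher: shift "dozbbvl" by 2
  'd' (pos 3) + 2 = pos 5 = 'f'
  'o' (pos 14) + 2 = pos 16 = 'q'
  'z' (pos 25) + 2 = pos 1 = 'b'
  'b' (pos 1) + 2 = pos 3 = 'd'
  'b' (pos 1) + 2 = pos 3 = 'd'
  'v' (pos 21) + 2 = pos 23 = 'x'
  'l' (pos 11) + 2 = pos 13 = 'n'
Result: fqbddxn

fqbddxn


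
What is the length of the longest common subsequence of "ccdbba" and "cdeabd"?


LCS of "ccdbba" and "cdeabd"
DP table:
           c    d    e    a    b    d
      0    0    0    0    0    0    0
  c   0    1    1    1    1    1    1
  c   0    1    1    1    1    1    1
  d   0    1    2    2    2    2    2
  b   0    1    2    2    2    3    3
  b   0    1    2    2    2    3    3
  a   0    1    2    2    3    3    3
LCS length = dp[6][6] = 3

3


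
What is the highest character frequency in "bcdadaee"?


Input: bcdadaee
Character counts:
  'a': 2
  'b': 1
  'c': 1
  'd': 2
  'e': 2
Maximum frequency: 2

2


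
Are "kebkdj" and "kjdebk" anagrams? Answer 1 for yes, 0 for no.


Strings: "kebkdj", "kjdebk"
Sorted first:  bdejkk
Sorted second: bdejkk
Sorted forms match => anagrams

1


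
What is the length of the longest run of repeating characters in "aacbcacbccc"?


Input: "aacbcacbccc"
Scanning for longest run:
  Position 1 ('a'): continues run of 'a', length=2
  Position 2 ('c'): new char, reset run to 1
  Position 3 ('b'): new char, reset run to 1
  Position 4 ('c'): new char, reset run to 1
  Position 5 ('a'): new char, reset run to 1
  Position 6 ('c'): new char, reset run to 1
  Position 7 ('b'): new char, reset run to 1
  Position 8 ('c'): new char, reset run to 1
  Position 9 ('c'): continues run of 'c', length=2
  Position 10 ('c'): continues run of 'c', length=3
Longest run: 'c' with length 3

3


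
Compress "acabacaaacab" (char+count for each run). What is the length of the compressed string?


Input: acabacaaacab
Runs:
  'a' x 1 => "a1"
  'c' x 1 => "c1"
  'a' x 1 => "a1"
  'b' x 1 => "b1"
  'a' x 1 => "a1"
  'c' x 1 => "c1"
  'a' x 3 => "a3"
  'c' x 1 => "c1"
  'a' x 1 => "a1"
  'b' x 1 => "b1"
Compressed: "a1c1a1b1a1c1a3c1a1b1"
Compressed length: 20

20


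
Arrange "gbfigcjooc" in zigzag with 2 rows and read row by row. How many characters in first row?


Zigzag "gbfigcjooc" into 2 rows:
Placing characters:
  'g' => row 0
  'b' => row 1
  'f' => row 0
  'i' => row 1
  'g' => row 0
  'c' => row 1
  'j' => row 0
  'o' => row 1
  'o' => row 0
  'c' => row 1
Rows:
  Row 0: "gfgjo"
  Row 1: "bicoc"
First row length: 5

5


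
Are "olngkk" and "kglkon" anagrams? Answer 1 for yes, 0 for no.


Strings: "olngkk", "kglkon"
Sorted first:  gkklno
Sorted second: gkklno
Sorted forms match => anagrams

1


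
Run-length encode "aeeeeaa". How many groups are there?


Input: aeeeeaa
Scanning for consecutive runs:
  Group 1: 'a' x 1 (positions 0-0)
  Group 2: 'e' x 4 (positions 1-4)
  Group 3: 'a' x 2 (positions 5-6)
Total groups: 3

3


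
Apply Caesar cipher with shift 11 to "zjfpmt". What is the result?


Caesar cipher: shift "zjfpmt" by 11
  'z' (pos 25) + 11 = pos 10 = 'k'
  'j' (pos 9) + 11 = pos 20 = 'u'
  'f' (pos 5) + 11 = pos 16 = 'q'
  'p' (pos 15) + 11 = pos 0 = 'a'
  'm' (pos 12) + 11 = pos 23 = 'x'
  't' (pos 19) + 11 = pos 4 = 'e'
Result: kuqaxe

kuqaxe


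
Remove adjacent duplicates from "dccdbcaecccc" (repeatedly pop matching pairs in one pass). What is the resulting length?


Input: dccdbcaecccc
Stack-based adjacent duplicate removal:
  Read 'd': push. Stack: d
  Read 'c': push. Stack: dc
  Read 'c': matches stack top 'c' => pop. Stack: d
  Read 'd': matches stack top 'd' => pop. Stack: (empty)
  Read 'b': push. Stack: b
  Read 'c': push. Stack: bc
  Read 'a': push. Stack: bca
  Read 'e': push. Stack: bcae
  Read 'c': push. Stack: bcaec
  Read 'c': matches stack top 'c' => pop. Stack: bcae
  Read 'c': push. Stack: bcaec
  Read 'c': matches stack top 'c' => pop. Stack: bcae
Final stack: "bcae" (length 4)

4


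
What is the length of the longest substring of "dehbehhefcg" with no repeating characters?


Input: "dehbehhefcg"
Sliding window (track last position of each char):
  Position 0 ('d'): window [0,0] length 1 -- new best
  Position 1 ('e'): window [0,1] length 2 -- new best
  Position 2 ('h'): window [0,2] length 3 -- new best
  Position 3 ('b'): window [0,3] length 4 -- new best
  Position 4 ('e'): repeat (last at 1), move window start to 2
  Position 4 ('e'): window [2,4] length 3
  Position 5 ('h'): repeat (last at 2), move window start to 3
  Position 5 ('h'): window [3,5] length 3
  Position 6 ('h'): repeat (last at 5), move window start to 6
  Position 6 ('h'): window [6,6] length 1
  Position 7 ('e'): window [6,7] length 2
  Position 8 ('f'): window [6,8] length 3
  Position 9 ('c'): window [6,9] length 4
  Position 10 ('g'): window [6,10] length 5 -- new best
Longest substring with no repeats: "hefcg" with length 5

5


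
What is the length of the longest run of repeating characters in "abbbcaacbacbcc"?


Input: "abbbcaacbacbcc"
Scanning for longest run:
  Position 1 ('b'): new char, reset run to 1
  Position 2 ('b'): continues run of 'b', length=2
  Position 3 ('b'): continues run of 'b', length=3
  Position 4 ('c'): new char, reset run to 1
  Position 5 ('a'): new char, reset run to 1
  Position 6 ('a'): continues run of 'a', length=2
  Position 7 ('c'): new char, reset run to 1
  Position 8 ('b'): new char, reset run to 1
  Position 9 ('a'): new char, reset run to 1
  Position 10 ('c'): new char, reset run to 1
  Position 11 ('b'): new char, reset run to 1
  Position 12 ('c'): new char, reset run to 1
  Position 13 ('c'): continues run of 'c', length=2
Longest run: 'b' with length 3

3


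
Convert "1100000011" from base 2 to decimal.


Input: "1100000011" in base 2
Positional expansion:
  Digit '1' (value 1) x 2^9 = 512
  Digit '1' (value 1) x 2^8 = 256
  Digit '0' (value 0) x 2^7 = 0
  Digit '0' (value 0) x 2^6 = 0
  Digit '0' (value 0) x 2^5 = 0
  Digit '0' (value 0) x 2^4 = 0
  Digit '0' (value 0) x 2^3 = 0
  Digit '0' (value 0) x 2^2 = 0
  Digit '1' (value 1) x 2^1 = 2
  Digit '1' (value 1) x 2^0 = 1
Sum = 771

771


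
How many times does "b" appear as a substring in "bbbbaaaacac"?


Searching for "b" in "bbbbaaaacac"
Scanning each position:
  Position 0: "b" => MATCH
  Position 1: "b" => MATCH
  Position 2: "b" => MATCH
  Position 3: "b" => MATCH
  Position 4: "a" => no
  Position 5: "a" => no
  Position 6: "a" => no
  Position 7: "a" => no
  Position 8: "c" => no
  Position 9: "a" => no
  Position 10: "c" => no
Total occurrences: 4

4


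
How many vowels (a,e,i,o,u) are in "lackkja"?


Input: lackkja
Checking each character:
  'l' at position 0: consonant
  'a' at position 1: vowel (running total: 1)
  'c' at position 2: consonant
  'k' at position 3: consonant
  'k' at position 4: consonant
  'j' at position 5: consonant
  'a' at position 6: vowel (running total: 2)
Total vowels: 2

2


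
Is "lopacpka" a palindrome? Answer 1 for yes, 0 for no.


Input: lopacpka
Reversed: akpcapol
  Compare pos 0 ('l') with pos 7 ('a'): MISMATCH
  Compare pos 1 ('o') with pos 6 ('k'): MISMATCH
  Compare pos 2 ('p') with pos 5 ('p'): match
  Compare pos 3 ('a') with pos 4 ('c'): MISMATCH
Result: not a palindrome

0


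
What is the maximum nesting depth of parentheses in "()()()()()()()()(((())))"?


Input: "()()()()()()()()(((())))"
Tracking depth:
  Position 0 '(': depth becomes 1
  Position 1 ')': depth becomes 0
  Position 2 '(': depth becomes 1
  Position 3 ')': depth becomes 0
  Position 4 '(': depth becomes 1
  Position 5 ')': depth becomes 0
  Position 6 '(': depth becomes 1
  Position 7 ')': depth becomes 0
  Position 8 '(': depth becomes 1
  Position 9 ')': depth becomes 0
  Position 10 '(': depth becomes 1
  Position 11 ')': depth becomes 0
  Position 12 '(': depth becomes 1
  Position 13 ')': depth becomes 0
  Position 14 '(': depth becomes 1
  Position 15 ')': depth becomes 0
  Position 16 '(': depth becomes 1
  Position 17 '(': depth becomes 2
  Position 18 '(': depth becomes 3
  Position 19 '(': depth becomes 4
  Position 20 ')': depth becomes 3
  Position 21 ')': depth becomes 2
  Position 22 ')': depth becomes 1
  Position 23 ')': depth becomes 0
Maximum depth reached: 4

4


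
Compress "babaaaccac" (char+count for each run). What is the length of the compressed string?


Input: babaaaccac
Runs:
  'b' x 1 => "b1"
  'a' x 1 => "a1"
  'b' x 1 => "b1"
  'a' x 3 => "a3"
  'c' x 2 => "c2"
  'a' x 1 => "a1"
  'c' x 1 => "c1"
Compressed: "b1a1b1a3c2a1c1"
Compressed length: 14

14


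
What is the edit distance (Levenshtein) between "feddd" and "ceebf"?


Computing edit distance: "feddd" -> "ceebf"
DP table:
           c    e    e    b    f
      0    1    2    3    4    5
  f   1    1    2    3    4    4
  e   2    2    1    2    3    4
  d   3    3    2    2    3    4
  d   4    4    3    3    3    4
  d   5    5    4    4    4    4
Edit distance = dp[5][5] = 4

4


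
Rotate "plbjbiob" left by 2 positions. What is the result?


Input: "plbjbiob", rotate left by 2
First 2 characters: "pl"
Remaining characters: "bjbiob"
Concatenate remaining + first: "bjbiob" + "pl" = "bjbiobpl"

bjbiobpl


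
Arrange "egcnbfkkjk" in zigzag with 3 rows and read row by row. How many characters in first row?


Zigzag "egcnbfkkjk" into 3 rows:
Placing characters:
  'e' => row 0
  'g' => row 1
  'c' => row 2
  'n' => row 1
  'b' => row 0
  'f' => row 1
  'k' => row 2
  'k' => row 1
  'j' => row 0
  'k' => row 1
Rows:
  Row 0: "ebj"
  Row 1: "gnfkk"
  Row 2: "ck"
First row length: 3

3


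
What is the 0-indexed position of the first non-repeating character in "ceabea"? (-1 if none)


Input: ceabea
Character frequencies:
  'a': 2
  'b': 1
  'c': 1
  'e': 2
Scanning left to right for freq == 1:
  Position 0 ('c'): unique! => answer = 0

0


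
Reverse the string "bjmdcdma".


Input: bjmdcdma
Reading characters right to left:
  Position 7: 'a'
  Position 6: 'm'
  Position 5: 'd'
  Position 4: 'c'
  Position 3: 'd'
  Position 2: 'm'
  Position 1: 'j'
  Position 0: 'b'
Reversed: amdcdmjb

amdcdmjb


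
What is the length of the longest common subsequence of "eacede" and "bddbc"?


LCS of "eacede" and "bddbc"
DP table:
           b    d    d    b    c
      0    0    0    0    0    0
  e   0    0    0    0    0    0
  a   0    0    0    0    0    0
  c   0    0    0    0    0    1
  e   0    0    0    0    0    1
  d   0    0    1    1    1    1
  e   0    0    1    1    1    1
LCS length = dp[6][5] = 1

1


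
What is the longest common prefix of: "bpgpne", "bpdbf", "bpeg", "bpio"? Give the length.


Words: bpgpne, bpdbf, bpeg, bpio
  Position 0: all 'b' => match
  Position 1: all 'p' => match
  Position 2: ('g', 'd', 'e', 'i') => mismatch, stop
LCP = "bp" (length 2)

2


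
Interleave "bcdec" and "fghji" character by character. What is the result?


Interleaving "bcdec" and "fghji":
  Position 0: 'b' from first, 'f' from second => "bf"
  Position 1: 'c' from first, 'g' from second => "cg"
  Position 2: 'd' from first, 'h' from second => "dh"
  Position 3: 'e' from first, 'j' from second => "ej"
  Position 4: 'c' from first, 'i' from second => "ci"
Result: bfcgdhejci

bfcgdhejci


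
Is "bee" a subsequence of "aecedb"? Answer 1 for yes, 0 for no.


Check if "bee" is a subsequence of "aecedb"
Greedy scan:
  Position 0 ('a'): no match needed
  Position 1 ('e'): no match needed
  Position 2 ('c'): no match needed
  Position 3 ('e'): no match needed
  Position 4 ('d'): no match needed
  Position 5 ('b'): matches sub[0] = 'b'
Only matched 1/3 characters => not a subsequence

0


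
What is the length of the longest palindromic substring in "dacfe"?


Input: "dacfe"
Checking substrings for palindromes:
  No multi-char palindromic substrings found
Longest palindromic substring: "d" with length 1

1


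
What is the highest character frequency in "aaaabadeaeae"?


Input: aaaabadeaeae
Character counts:
  'a': 7
  'b': 1
  'd': 1
  'e': 3
Maximum frequency: 7

7


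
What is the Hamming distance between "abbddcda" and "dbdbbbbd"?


Comparing "abbddcda" and "dbdbbbbd" position by position:
  Position 0: 'a' vs 'd' => differ
  Position 1: 'b' vs 'b' => same
  Position 2: 'b' vs 'd' => differ
  Position 3: 'd' vs 'b' => differ
  Position 4: 'd' vs 'b' => differ
  Position 5: 'c' vs 'b' => differ
  Position 6: 'd' vs 'b' => differ
  Position 7: 'a' vs 'd' => differ
Total differences (Hamming distance): 7

7


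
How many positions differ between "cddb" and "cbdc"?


Comparing "cddb" and "cbdc" position by position:
  Position 0: 'c' vs 'c' => same
  Position 1: 'd' vs 'b' => DIFFER
  Position 2: 'd' vs 'd' => same
  Position 3: 'b' vs 'c' => DIFFER
Positions that differ: 2

2


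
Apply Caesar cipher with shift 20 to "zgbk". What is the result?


Caesar cipher: shift "zgbk" by 20
  'z' (pos 25) + 20 = pos 19 = 't'
  'g' (pos 6) + 20 = pos 0 = 'a'
  'b' (pos 1) + 20 = pos 21 = 'v'
  'k' (pos 10) + 20 = pos 4 = 'e'
Result: tave

tave


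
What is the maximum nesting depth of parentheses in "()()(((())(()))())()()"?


Input: "()()(((())(()))())()()"
Tracking depth:
  Position 0 '(': depth becomes 1
  Position 1 ')': depth becomes 0
  Position 2 '(': depth becomes 1
  Position 3 ')': depth becomes 0
  Position 4 '(': depth becomes 1
  Position 5 '(': depth becomes 2
  Position 6 '(': depth becomes 3
  Position 7 '(': depth becomes 4
  Position 8 ')': depth becomes 3
  Position 9 ')': depth becomes 2
  Position 10 '(': depth becomes 3
  Position 11 '(': depth becomes 4
  Position 12 ')': depth becomes 3
  Position 13 ')': depth becomes 2
  Position 14 ')': depth becomes 1
  Position 15 '(': depth becomes 2
  Position 16 ')': depth becomes 1
  Position 17 ')': depth becomes 0
  Position 18 '(': depth becomes 1
  Position 19 ')': depth becomes 0
  Position 20 '(': depth becomes 1
  Position 21 ')': depth becomes 0
Maximum depth reached: 4

4


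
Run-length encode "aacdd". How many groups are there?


Input: aacdd
Scanning for consecutive runs:
  Group 1: 'a' x 2 (positions 0-1)
  Group 2: 'c' x 1 (positions 2-2)
  Group 3: 'd' x 2 (positions 3-4)
Total groups: 3

3


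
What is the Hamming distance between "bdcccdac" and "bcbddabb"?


Comparing "bdcccdac" and "bcbddabb" position by position:
  Position 0: 'b' vs 'b' => same
  Position 1: 'd' vs 'c' => differ
  Position 2: 'c' vs 'b' => differ
  Position 3: 'c' vs 'd' => differ
  Position 4: 'c' vs 'd' => differ
  Position 5: 'd' vs 'a' => differ
  Position 6: 'a' vs 'b' => differ
  Position 7: 'c' vs 'b' => differ
Total differences (Hamming distance): 7

7


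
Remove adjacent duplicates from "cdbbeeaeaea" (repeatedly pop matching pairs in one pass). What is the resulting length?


Input: cdbbeeaeaea
Stack-based adjacent duplicate removal:
  Read 'c': push. Stack: c
  Read 'd': push. Stack: cd
  Read 'b': push. Stack: cdb
  Read 'b': matches stack top 'b' => pop. Stack: cd
  Read 'e': push. Stack: cde
  Read 'e': matches stack top 'e' => pop. Stack: cd
  Read 'a': push. Stack: cda
  Read 'e': push. Stack: cdae
  Read 'a': push. Stack: cdaea
  Read 'e': push. Stack: cdaeae
  Read 'a': push. Stack: cdaeaea
Final stack: "cdaeaea" (length 7)

7


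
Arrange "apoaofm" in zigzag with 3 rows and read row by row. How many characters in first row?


Zigzag "apoaofm" into 3 rows:
Placing characters:
  'a' => row 0
  'p' => row 1
  'o' => row 2
  'a' => row 1
  'o' => row 0
  'f' => row 1
  'm' => row 2
Rows:
  Row 0: "ao"
  Row 1: "paf"
  Row 2: "om"
First row length: 2

2


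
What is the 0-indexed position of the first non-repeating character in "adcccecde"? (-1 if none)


Input: adcccecde
Character frequencies:
  'a': 1
  'c': 4
  'd': 2
  'e': 2
Scanning left to right for freq == 1:
  Position 0 ('a'): unique! => answer = 0

0


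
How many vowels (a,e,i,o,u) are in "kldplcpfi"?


Input: kldplcpfi
Checking each character:
  'k' at position 0: consonant
  'l' at position 1: consonant
  'd' at position 2: consonant
  'p' at position 3: consonant
  'l' at position 4: consonant
  'c' at position 5: consonant
  'p' at position 6: consonant
  'f' at position 7: consonant
  'i' at position 8: vowel (running total: 1)
Total vowels: 1

1


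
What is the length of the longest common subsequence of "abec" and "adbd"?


LCS of "abec" and "adbd"
DP table:
           a    d    b    d
      0    0    0    0    0
  a   0    1    1    1    1
  b   0    1    1    2    2
  e   0    1    1    2    2
  c   0    1    1    2    2
LCS length = dp[4][4] = 2

2


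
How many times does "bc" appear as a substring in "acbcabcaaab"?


Searching for "bc" in "acbcabcaaab"
Scanning each position:
  Position 0: "ac" => no
  Position 1: "cb" => no
  Position 2: "bc" => MATCH
  Position 3: "ca" => no
  Position 4: "ab" => no
  Position 5: "bc" => MATCH
  Position 6: "ca" => no
  Position 7: "aa" => no
  Position 8: "aa" => no
  Position 9: "ab" => no
Total occurrences: 2

2


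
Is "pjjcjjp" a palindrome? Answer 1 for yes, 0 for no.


Input: pjjcjjp
Reversed: pjjcjjp
  Compare pos 0 ('p') with pos 6 ('p'): match
  Compare pos 1 ('j') with pos 5 ('j'): match
  Compare pos 2 ('j') with pos 4 ('j'): match
Result: palindrome

1


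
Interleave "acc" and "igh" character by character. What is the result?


Interleaving "acc" and "igh":
  Position 0: 'a' from first, 'i' from second => "ai"
  Position 1: 'c' from first, 'g' from second => "cg"
  Position 2: 'c' from first, 'h' from second => "ch"
Result: aicgch

aicgch


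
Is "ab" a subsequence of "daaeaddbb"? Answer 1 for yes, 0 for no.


Check if "ab" is a subsequence of "daaeaddbb"
Greedy scan:
  Position 0 ('d'): no match needed
  Position 1 ('a'): matches sub[0] = 'a'
  Position 2 ('a'): no match needed
  Position 3 ('e'): no match needed
  Position 4 ('a'): no match needed
  Position 5 ('d'): no match needed
  Position 6 ('d'): no match needed
  Position 7 ('b'): matches sub[1] = 'b'
  Position 8 ('b'): no match needed
All 2 characters matched => is a subsequence

1


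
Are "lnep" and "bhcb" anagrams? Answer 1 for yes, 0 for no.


Strings: "lnep", "bhcb"
Sorted first:  elnp
Sorted second: bbch
Differ at position 0: 'e' vs 'b' => not anagrams

0


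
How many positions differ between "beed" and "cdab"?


Comparing "beed" and "cdab" position by position:
  Position 0: 'b' vs 'c' => DIFFER
  Position 1: 'e' vs 'd' => DIFFER
  Position 2: 'e' vs 'a' => DIFFER
  Position 3: 'd' vs 'b' => DIFFER
Positions that differ: 4

4


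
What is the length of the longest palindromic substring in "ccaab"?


Input: "ccaab"
Checking substrings for palindromes:
  [0:2] "cc" (len 2) => palindrome
  [2:4] "aa" (len 2) => palindrome
Longest palindromic substring: "cc" with length 2

2


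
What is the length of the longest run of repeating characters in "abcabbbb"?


Input: "abcabbbb"
Scanning for longest run:
  Position 1 ('b'): new char, reset run to 1
  Position 2 ('c'): new char, reset run to 1
  Position 3 ('a'): new char, reset run to 1
  Position 4 ('b'): new char, reset run to 1
  Position 5 ('b'): continues run of 'b', length=2
  Position 6 ('b'): continues run of 'b', length=3
  Position 7 ('b'): continues run of 'b', length=4
Longest run: 'b' with length 4

4


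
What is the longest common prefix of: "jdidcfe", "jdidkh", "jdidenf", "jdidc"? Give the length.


Words: jdidcfe, jdidkh, jdidenf, jdidc
  Position 0: all 'j' => match
  Position 1: all 'd' => match
  Position 2: all 'i' => match
  Position 3: all 'd' => match
  Position 4: ('c', 'k', 'e', 'c') => mismatch, stop
LCP = "jdid" (length 4)

4


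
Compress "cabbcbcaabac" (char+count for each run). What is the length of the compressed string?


Input: cabbcbcaabac
Runs:
  'c' x 1 => "c1"
  'a' x 1 => "a1"
  'b' x 2 => "b2"
  'c' x 1 => "c1"
  'b' x 1 => "b1"
  'c' x 1 => "c1"
  'a' x 2 => "a2"
  'b' x 1 => "b1"
  'a' x 1 => "a1"
  'c' x 1 => "c1"
Compressed: "c1a1b2c1b1c1a2b1a1c1"
Compressed length: 20

20


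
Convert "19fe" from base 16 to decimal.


Input: "19fe" in base 16
Positional expansion:
  Digit '1' (value 1) x 16^3 = 4096
  Digit '9' (value 9) x 16^2 = 2304
  Digit 'f' (value 15) x 16^1 = 240
  Digit 'e' (value 14) x 16^0 = 14
Sum = 6654

6654


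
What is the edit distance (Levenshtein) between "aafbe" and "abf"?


Computing edit distance: "aafbe" -> "abf"
DP table:
           a    b    f
      0    1    2    3
  a   1    0    1    2
  a   2    1    1    2
  f   3    2    2    1
  b   4    3    2    2
  e   5    4    3    3
Edit distance = dp[5][3] = 3

3


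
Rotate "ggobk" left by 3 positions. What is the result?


Input: "ggobk", rotate left by 3
First 3 characters: "ggo"
Remaining characters: "bk"
Concatenate remaining + first: "bk" + "ggo" = "bkggo"

bkggo


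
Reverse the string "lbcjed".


Input: lbcjed
Reading characters right to left:
  Position 5: 'd'
  Position 4: 'e'
  Position 3: 'j'
  Position 2: 'c'
  Position 1: 'b'
  Position 0: 'l'
Reversed: dejcbl

dejcbl


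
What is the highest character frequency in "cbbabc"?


Input: cbbabc
Character counts:
  'a': 1
  'b': 3
  'c': 2
Maximum frequency: 3

3


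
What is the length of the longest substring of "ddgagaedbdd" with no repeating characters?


Input: "ddgagaedbdd"
Sliding window (track last position of each char):
  Position 0 ('d'): window [0,0] length 1 -- new best
  Position 1 ('d'): repeat (last at 0), move window start to 1
  Position 1 ('d'): window [1,1] length 1
  Position 2 ('g'): window [1,2] length 2 -- new best
  Position 3 ('a'): window [1,3] length 3 -- new best
  Position 4 ('g'): repeat (last at 2), move window start to 3
  Position 4 ('g'): window [3,4] length 2
  Position 5 ('a'): repeat (last at 3), move window start to 4
  Position 5 ('a'): window [4,5] length 2
  Position 6 ('e'): window [4,6] length 3
  Position 7 ('d'): window [4,7] length 4 -- new best
  Position 8 ('b'): window [4,8] length 5 -- new best
  Position 9 ('d'): repeat (last at 7), move window start to 8
  Position 9 ('d'): window [8,9] length 2
  Position 10 ('d'): repeat (last at 9), move window start to 10
  Position 10 ('d'): window [10,10] length 1
Longest substring with no repeats: "gaedb" with length 5

5


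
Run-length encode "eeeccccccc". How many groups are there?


Input: eeeccccccc
Scanning for consecutive runs:
  Group 1: 'e' x 3 (positions 0-2)
  Group 2: 'c' x 7 (positions 3-9)
Total groups: 2

2


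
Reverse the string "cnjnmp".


Input: cnjnmp
Reading characters right to left:
  Position 5: 'p'
  Position 4: 'm'
  Position 3: 'n'
  Position 2: 'j'
  Position 1: 'n'
  Position 0: 'c'
Reversed: pmnjnc

pmnjnc


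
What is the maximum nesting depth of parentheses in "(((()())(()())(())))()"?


Input: "(((()())(()())(())))()"
Tracking depth:
  Position 0 '(': depth becomes 1
  Position 1 '(': depth becomes 2
  Position 2 '(': depth becomes 3
  Position 3 '(': depth becomes 4
  Position 4 ')': depth becomes 3
  Position 5 '(': depth becomes 4
  Position 6 ')': depth becomes 3
  Position 7 ')': depth becomes 2
  Position 8 '(': depth becomes 3
  Position 9 '(': depth becomes 4
  Position 10 ')': depth becomes 3
  Position 11 '(': depth becomes 4
  Position 12 ')': depth becomes 3
  Position 13 ')': depth becomes 2
  Position 14 '(': depth becomes 3
  Position 15 '(': depth becomes 4
  Position 16 ')': depth becomes 3
  Position 17 ')': depth becomes 2
  Position 18 ')': depth becomes 1
  Position 19 ')': depth becomes 0
  Position 20 '(': depth becomes 1
  Position 21 ')': depth becomes 0
Maximum depth reached: 4

4


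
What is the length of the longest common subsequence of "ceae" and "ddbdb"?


LCS of "ceae" and "ddbdb"
DP table:
           d    d    b    d    b
      0    0    0    0    0    0
  c   0    0    0    0    0    0
  e   0    0    0    0    0    0
  a   0    0    0    0    0    0
  e   0    0    0    0    0    0
LCS length = dp[4][5] = 0

0


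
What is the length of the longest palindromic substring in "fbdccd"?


Input: "fbdccd"
Checking substrings for palindromes:
  [2:6] "dccd" (len 4) => palindrome
  [3:5] "cc" (len 2) => palindrome
Longest palindromic substring: "dccd" with length 4

4


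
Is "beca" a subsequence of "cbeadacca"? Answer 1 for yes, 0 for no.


Check if "beca" is a subsequence of "cbeadacca"
Greedy scan:
  Position 0 ('c'): no match needed
  Position 1 ('b'): matches sub[0] = 'b'
  Position 2 ('e'): matches sub[1] = 'e'
  Position 3 ('a'): no match needed
  Position 4 ('d'): no match needed
  Position 5 ('a'): no match needed
  Position 6 ('c'): matches sub[2] = 'c'
  Position 7 ('c'): no match needed
  Position 8 ('a'): matches sub[3] = 'a'
All 4 characters matched => is a subsequence

1


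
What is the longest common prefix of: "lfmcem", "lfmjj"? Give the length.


Words: lfmcem, lfmjj
  Position 0: all 'l' => match
  Position 1: all 'f' => match
  Position 2: all 'm' => match
  Position 3: ('c', 'j') => mismatch, stop
LCP = "lfm" (length 3)

3


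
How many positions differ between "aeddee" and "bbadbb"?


Comparing "aeddee" and "bbadbb" position by position:
  Position 0: 'a' vs 'b' => DIFFER
  Position 1: 'e' vs 'b' => DIFFER
  Position 2: 'd' vs 'a' => DIFFER
  Position 3: 'd' vs 'd' => same
  Position 4: 'e' vs 'b' => DIFFER
  Position 5: 'e' vs 'b' => DIFFER
Positions that differ: 5

5


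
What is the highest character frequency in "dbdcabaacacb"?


Input: dbdcabaacacb
Character counts:
  'a': 4
  'b': 3
  'c': 3
  'd': 2
Maximum frequency: 4

4


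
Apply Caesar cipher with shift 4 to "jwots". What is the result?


Caesar cipher: shift "jwots" by 4
  'j' (pos 9) + 4 = pos 13 = 'n'
  'w' (pos 22) + 4 = pos 0 = 'a'
  'o' (pos 14) + 4 = pos 18 = 's'
  't' (pos 19) + 4 = pos 23 = 'x'
  's' (pos 18) + 4 = pos 22 = 'w'
Result: nasxw

nasxw


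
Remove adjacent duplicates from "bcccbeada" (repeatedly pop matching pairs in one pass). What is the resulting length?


Input: bcccbeada
Stack-based adjacent duplicate removal:
  Read 'b': push. Stack: b
  Read 'c': push. Stack: bc
  Read 'c': matches stack top 'c' => pop. Stack: b
  Read 'c': push. Stack: bc
  Read 'b': push. Stack: bcb
  Read 'e': push. Stack: bcbe
  Read 'a': push. Stack: bcbea
  Read 'd': push. Stack: bcbead
  Read 'a': push. Stack: bcbeada
Final stack: "bcbeada" (length 7)

7


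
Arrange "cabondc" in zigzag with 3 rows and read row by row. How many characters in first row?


Zigzag "cabondc" into 3 rows:
Placing characters:
  'c' => row 0
  'a' => row 1
  'b' => row 2
  'o' => row 1
  'n' => row 0
  'd' => row 1
  'c' => row 2
Rows:
  Row 0: "cn"
  Row 1: "aod"
  Row 2: "bc"
First row length: 2

2


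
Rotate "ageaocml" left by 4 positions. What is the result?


Input: "ageaocml", rotate left by 4
First 4 characters: "agea"
Remaining characters: "ocml"
Concatenate remaining + first: "ocml" + "agea" = "ocmlagea"

ocmlagea


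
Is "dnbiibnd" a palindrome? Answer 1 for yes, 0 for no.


Input: dnbiibnd
Reversed: dnbiibnd
  Compare pos 0 ('d') with pos 7 ('d'): match
  Compare pos 1 ('n') with pos 6 ('n'): match
  Compare pos 2 ('b') with pos 5 ('b'): match
  Compare pos 3 ('i') with pos 4 ('i'): match
Result: palindrome

1


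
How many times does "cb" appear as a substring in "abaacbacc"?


Searching for "cb" in "abaacbacc"
Scanning each position:
  Position 0: "ab" => no
  Position 1: "ba" => no
  Position 2: "aa" => no
  Position 3: "ac" => no
  Position 4: "cb" => MATCH
  Position 5: "ba" => no
  Position 6: "ac" => no
  Position 7: "cc" => no
Total occurrences: 1

1


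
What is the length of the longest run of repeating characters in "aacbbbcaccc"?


Input: "aacbbbcaccc"
Scanning for longest run:
  Position 1 ('a'): continues run of 'a', length=2
  Position 2 ('c'): new char, reset run to 1
  Position 3 ('b'): new char, reset run to 1
  Position 4 ('b'): continues run of 'b', length=2
  Position 5 ('b'): continues run of 'b', length=3
  Position 6 ('c'): new char, reset run to 1
  Position 7 ('a'): new char, reset run to 1
  Position 8 ('c'): new char, reset run to 1
  Position 9 ('c'): continues run of 'c', length=2
  Position 10 ('c'): continues run of 'c', length=3
Longest run: 'b' with length 3

3


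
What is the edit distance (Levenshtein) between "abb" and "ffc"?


Computing edit distance: "abb" -> "ffc"
DP table:
           f    f    c
      0    1    2    3
  a   1    1    2    3
  b   2    2    2    3
  b   3    3    3    3
Edit distance = dp[3][3] = 3

3


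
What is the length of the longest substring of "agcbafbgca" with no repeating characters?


Input: "agcbafbgca"
Sliding window (track last position of each char):
  Position 0 ('a'): window [0,0] length 1 -- new best
  Position 1 ('g'): window [0,1] length 2 -- new best
  Position 2 ('c'): window [0,2] length 3 -- new best
  Position 3 ('b'): window [0,3] length 4 -- new best
  Position 4 ('a'): repeat (last at 0), move window start to 1
  Position 4 ('a'): window [1,4] length 4
  Position 5 ('f'): window [1,5] length 5 -- new best
  Position 6 ('b'): repeat (last at 3), move window start to 4
  Position 6 ('b'): window [4,6] length 3
  Position 7 ('g'): window [4,7] length 4
  Position 8 ('c'): window [4,8] length 5
  Position 9 ('a'): repeat (last at 4), move window start to 5
  Position 9 ('a'): window [5,9] length 5
Longest substring with no repeats: "gcbaf" with length 5

5


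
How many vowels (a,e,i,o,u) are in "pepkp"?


Input: pepkp
Checking each character:
  'p' at position 0: consonant
  'e' at position 1: vowel (running total: 1)
  'p' at position 2: consonant
  'k' at position 3: consonant
  'p' at position 4: consonant
Total vowels: 1

1
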